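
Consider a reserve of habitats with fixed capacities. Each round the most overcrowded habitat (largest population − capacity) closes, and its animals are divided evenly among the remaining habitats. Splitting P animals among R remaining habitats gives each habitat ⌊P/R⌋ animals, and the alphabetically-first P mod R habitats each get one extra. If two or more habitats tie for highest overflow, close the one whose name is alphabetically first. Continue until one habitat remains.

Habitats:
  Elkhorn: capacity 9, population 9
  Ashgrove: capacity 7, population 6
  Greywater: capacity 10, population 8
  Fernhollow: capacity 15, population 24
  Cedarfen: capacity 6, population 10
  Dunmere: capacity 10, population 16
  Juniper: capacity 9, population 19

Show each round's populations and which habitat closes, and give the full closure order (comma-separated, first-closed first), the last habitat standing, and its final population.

Round 1: Ashgrove=6 Cedarfen=10 Dunmere=16 Elkhorn=9 Fernhollow=24 Greywater=8 Juniper=19 → close Juniper (overflow 10)
  19÷6 = 3 each, +1 to first 1
Round 2: Ashgrove=10 Cedarfen=13 Dunmere=19 Elkhorn=12 Fernhollow=27 Greywater=11 → close Fernhollow (overflow 12)
  27÷5 = 5 each, +1 to first 2
Round 3: Ashgrove=16 Cedarfen=19 Dunmere=24 Elkhorn=17 Greywater=16 → close Dunmere (overflow 14)
  24÷4 = 6 each, +1 to first 0
Round 4: Ashgrove=22 Cedarfen=25 Elkhorn=23 Greywater=22 → close Cedarfen (overflow 19)
  25÷3 = 8 each, +1 to first 1
Round 5: Ashgrove=31 Elkhorn=31 Greywater=30 → close Ashgrove (overflow 24)
  31÷2 = 15 each, +1 to first 1
Round 6: Elkhorn=47 Greywater=45 → close Elkhorn (overflow 38)
  47÷1 = 47 each, +1 to first 0

Closure order: Juniper, Fernhollow, Dunmere, Cedarfen, Ashgrove, Elkhorn
Last habitat: Greywater with 92 animals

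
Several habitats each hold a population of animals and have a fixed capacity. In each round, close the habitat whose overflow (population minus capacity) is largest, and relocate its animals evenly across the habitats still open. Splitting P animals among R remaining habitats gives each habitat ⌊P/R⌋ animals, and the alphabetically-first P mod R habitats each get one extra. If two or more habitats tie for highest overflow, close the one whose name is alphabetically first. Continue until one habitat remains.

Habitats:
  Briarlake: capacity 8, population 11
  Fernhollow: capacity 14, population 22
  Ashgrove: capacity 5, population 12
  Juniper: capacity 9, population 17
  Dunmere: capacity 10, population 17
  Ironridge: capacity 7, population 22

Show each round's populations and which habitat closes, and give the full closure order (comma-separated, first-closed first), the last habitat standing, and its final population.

Closure order: Ironridge, Ashgrove, Fernhollow, Juniper, Dunmere
Last habitat: Briarlake with 101 animals

Round 1: Ashgrove=12 Briarlake=11 Dunmere=17 Fernhollow=22 Ironridge=22 Juniper=17 → close Ironridge (overflow 15)
  22÷5 = 4 each, +1 to first 2
Round 2: Ashgrove=17 Briarlake=16 Dunmere=21 Fernhollow=26 Juniper=21 → close Ashgrove (overflow 12)
  17÷4 = 4 each, +1 to first 1
Round 3: Briarlake=21 Dunmere=25 Fernhollow=30 Juniper=25 → close Fernhollow (overflow 16)
  30÷3 = 10 each, +1 to first 0
Round 4: Briarlake=31 Dunmere=35 Juniper=35 → close Juniper (overflow 26)
  35÷2 = 17 each, +1 to first 1
Round 5: Briarlake=49 Dunmere=52 → close Dunmere (overflow 42)
  52÷1 = 52 each, +1 to first 0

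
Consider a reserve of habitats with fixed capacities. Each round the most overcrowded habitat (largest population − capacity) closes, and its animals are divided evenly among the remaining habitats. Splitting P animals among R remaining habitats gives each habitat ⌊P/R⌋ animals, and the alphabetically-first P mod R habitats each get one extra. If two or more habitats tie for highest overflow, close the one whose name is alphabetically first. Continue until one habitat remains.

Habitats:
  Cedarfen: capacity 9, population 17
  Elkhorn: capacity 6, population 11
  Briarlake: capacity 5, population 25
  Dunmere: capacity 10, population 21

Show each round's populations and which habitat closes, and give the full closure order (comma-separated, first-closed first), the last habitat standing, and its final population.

Closure order: Briarlake, Dunmere, Cedarfen
Last habitat: Elkhorn with 74 animals

Round 1: Briarlake=25 Cedarfen=17 Dunmere=21 Elkhorn=11 → close Briarlake (overflow 20)
  25÷3 = 8 each, +1 to first 1
Round 2: Cedarfen=26 Dunmere=29 Elkhorn=19 → close Dunmere (overflow 19)
  29÷2 = 14 each, +1 to first 1
Round 3: Cedarfen=41 Elkhorn=33 → close Cedarfen (overflow 32)
  41÷1 = 41 each, +1 to first 0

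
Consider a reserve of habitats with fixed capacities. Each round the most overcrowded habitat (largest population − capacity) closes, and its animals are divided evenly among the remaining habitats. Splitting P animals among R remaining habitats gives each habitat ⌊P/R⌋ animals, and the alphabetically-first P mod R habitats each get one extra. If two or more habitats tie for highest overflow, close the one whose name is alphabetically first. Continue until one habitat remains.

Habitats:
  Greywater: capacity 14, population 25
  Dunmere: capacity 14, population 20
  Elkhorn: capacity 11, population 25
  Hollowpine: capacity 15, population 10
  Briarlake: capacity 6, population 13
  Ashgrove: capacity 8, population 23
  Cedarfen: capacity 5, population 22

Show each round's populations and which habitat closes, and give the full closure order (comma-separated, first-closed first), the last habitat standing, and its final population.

Closure order: Cedarfen, Ashgrove, Elkhorn, Greywater, Briarlake, Dunmere
Last habitat: Hollowpine with 138 animals

Round 1: Ashgrove=23 Briarlake=13 Cedarfen=22 Dunmere=20 Elkhorn=25 Greywater=25 Hollowpine=10 → close Cedarfen (overflow 17)
  22÷6 = 3 each, +1 to first 4
Round 2: Ashgrove=27 Briarlake=17 Dunmere=24 Elkhorn=29 Greywater=28 Hollowpine=13 → close Ashgrove (overflow 19)
  27÷5 = 5 each, +1 to first 2
Round 3: Briarlake=23 Dunmere=30 Elkhorn=34 Greywater=33 Hollowpine=18 → close Elkhorn (overflow 23)
  34÷4 = 8 each, +1 to first 2
Round 4: Briarlake=32 Dunmere=39 Greywater=41 Hollowpine=26 → close Greywater (overflow 27)
  41÷3 = 13 each, +1 to first 2
Round 5: Briarlake=46 Dunmere=53 Hollowpine=39 → close Briarlake (overflow 40)
  46÷2 = 23 each, +1 to first 0
Round 6: Dunmere=76 Hollowpine=62 → close Dunmere (overflow 62)
  76÷1 = 76 each, +1 to first 0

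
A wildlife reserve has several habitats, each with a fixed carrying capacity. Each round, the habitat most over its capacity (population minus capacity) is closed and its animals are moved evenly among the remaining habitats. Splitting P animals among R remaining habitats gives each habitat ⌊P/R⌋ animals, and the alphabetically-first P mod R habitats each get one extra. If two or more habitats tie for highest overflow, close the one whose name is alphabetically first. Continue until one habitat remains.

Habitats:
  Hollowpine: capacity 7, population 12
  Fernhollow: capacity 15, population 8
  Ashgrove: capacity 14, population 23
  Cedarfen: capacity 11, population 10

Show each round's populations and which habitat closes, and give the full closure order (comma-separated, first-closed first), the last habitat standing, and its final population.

Closure order: Ashgrove, Hollowpine, Cedarfen
Last habitat: Fernhollow with 53 animals

Round 1: Ashgrove=23 Cedarfen=10 Fernhollow=8 Hollowpine=12 → close Ashgrove (overflow 9)
  23÷3 = 7 each, +1 to first 2
Round 2: Cedarfen=18 Fernhollow=16 Hollowpine=19 → close Hollowpine (overflow 12)
  19÷2 = 9 each, +1 to first 1
Round 3: Cedarfen=28 Fernhollow=25 → close Cedarfen (overflow 17)
  28÷1 = 28 each, +1 to first 0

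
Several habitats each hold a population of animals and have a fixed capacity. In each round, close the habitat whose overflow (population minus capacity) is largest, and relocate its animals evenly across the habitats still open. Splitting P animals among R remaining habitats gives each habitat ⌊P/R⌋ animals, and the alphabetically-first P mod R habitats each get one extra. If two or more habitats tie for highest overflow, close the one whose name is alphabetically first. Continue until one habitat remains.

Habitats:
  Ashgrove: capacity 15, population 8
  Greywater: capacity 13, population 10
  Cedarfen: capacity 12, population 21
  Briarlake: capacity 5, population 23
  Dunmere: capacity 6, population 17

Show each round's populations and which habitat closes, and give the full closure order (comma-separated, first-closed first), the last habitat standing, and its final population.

Round 1: Ashgrove=8 Briarlake=23 Cedarfen=21 Dunmere=17 Greywater=10 → close Briarlake (overflow 18)
  23÷4 = 5 each, +1 to first 3
Round 2: Ashgrove=14 Cedarfen=27 Dunmere=23 Greywater=15 → close Dunmere (overflow 17)
  23÷3 = 7 each, +1 to first 2
Round 3: Ashgrove=22 Cedarfen=35 Greywater=22 → close Cedarfen (overflow 23)
  35÷2 = 17 each, +1 to first 1
Round 4: Ashgrove=40 Greywater=39 → close Greywater (overflow 26)
  39÷1 = 39 each, +1 to first 0

Closure order: Briarlake, Dunmere, Cedarfen, Greywater
Last habitat: Ashgrove with 79 animals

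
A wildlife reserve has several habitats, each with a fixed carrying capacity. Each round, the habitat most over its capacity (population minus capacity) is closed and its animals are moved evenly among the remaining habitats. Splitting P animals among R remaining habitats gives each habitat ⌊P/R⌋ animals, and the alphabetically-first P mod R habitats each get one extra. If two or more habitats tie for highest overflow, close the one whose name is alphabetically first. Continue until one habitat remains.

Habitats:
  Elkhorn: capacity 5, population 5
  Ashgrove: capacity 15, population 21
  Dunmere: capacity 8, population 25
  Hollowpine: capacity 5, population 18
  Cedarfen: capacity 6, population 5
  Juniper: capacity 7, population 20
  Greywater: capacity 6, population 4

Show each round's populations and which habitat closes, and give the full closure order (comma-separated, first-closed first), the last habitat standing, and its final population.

Round 1: Ashgrove=21 Cedarfen=5 Dunmere=25 Elkhorn=5 Greywater=4 Hollowpine=18 Juniper=20 → close Dunmere (overflow 17)
  25÷6 = 4 each, +1 to first 1
Round 2: Ashgrove=26 Cedarfen=9 Elkhorn=9 Greywater=8 Hollowpine=22 Juniper=24 → close Hollowpine (overflow 17)
  22÷5 = 4 each, +1 to first 2
Round 3: Ashgrove=31 Cedarfen=14 Elkhorn=13 Greywater=12 Juniper=28 → close Juniper (overflow 21)
  28÷4 = 7 each, +1 to first 0
Round 4: Ashgrove=38 Cedarfen=21 Elkhorn=20 Greywater=19 → close Ashgrove (overflow 23)
  38÷3 = 12 each, +1 to first 2
Round 5: Cedarfen=34 Elkhorn=33 Greywater=31 → close Cedarfen (overflow 28)
  34÷2 = 17 each, +1 to first 0
Round 6: Elkhorn=50 Greywater=48 → close Elkhorn (overflow 45)
  50÷1 = 50 each, +1 to first 0

Closure order: Dunmere, Hollowpine, Juniper, Ashgrove, Cedarfen, Elkhorn
Last habitat: Greywater with 98 animals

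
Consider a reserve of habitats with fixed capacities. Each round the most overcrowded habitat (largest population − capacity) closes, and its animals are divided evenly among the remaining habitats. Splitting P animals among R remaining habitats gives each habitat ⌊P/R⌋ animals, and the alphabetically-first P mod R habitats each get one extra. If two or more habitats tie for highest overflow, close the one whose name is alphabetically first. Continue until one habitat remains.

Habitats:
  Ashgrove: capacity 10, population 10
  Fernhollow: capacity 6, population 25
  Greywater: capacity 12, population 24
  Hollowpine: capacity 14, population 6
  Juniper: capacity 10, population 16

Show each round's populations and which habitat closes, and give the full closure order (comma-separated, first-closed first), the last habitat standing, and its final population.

Closure order: Fernhollow, Greywater, Juniper, Ashgrove
Last habitat: Hollowpine with 81 animals

Round 1: Ashgrove=10 Fernhollow=25 Greywater=24 Hollowpine=6 Juniper=16 → close Fernhollow (overflow 19)
  25÷4 = 6 each, +1 to first 1
Round 2: Ashgrove=17 Greywater=30 Hollowpine=12 Juniper=22 → close Greywater (overflow 18)
  30÷3 = 10 each, +1 to first 0
Round 3: Ashgrove=27 Hollowpine=22 Juniper=32 → close Juniper (overflow 22)
  32÷2 = 16 each, +1 to first 0
Round 4: Ashgrove=43 Hollowpine=38 → close Ashgrove (overflow 33)
  43÷1 = 43 each, +1 to first 0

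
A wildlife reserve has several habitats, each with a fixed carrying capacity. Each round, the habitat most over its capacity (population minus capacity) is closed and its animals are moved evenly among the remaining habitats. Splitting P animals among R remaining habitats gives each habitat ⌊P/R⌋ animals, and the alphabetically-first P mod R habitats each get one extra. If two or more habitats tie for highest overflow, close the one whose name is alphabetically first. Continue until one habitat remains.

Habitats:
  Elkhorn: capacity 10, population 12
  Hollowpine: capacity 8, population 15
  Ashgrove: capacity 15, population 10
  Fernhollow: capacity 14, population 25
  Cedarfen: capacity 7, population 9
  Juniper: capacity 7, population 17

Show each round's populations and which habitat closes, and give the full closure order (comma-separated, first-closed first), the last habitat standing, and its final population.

Round 1: Ashgrove=10 Cedarfen=9 Elkhorn=12 Fernhollow=25 Hollowpine=15 Juniper=17 → close Fernhollow (overflow 11)
  25÷5 = 5 each, +1 to first 0
Round 2: Ashgrove=15 Cedarfen=14 Elkhorn=17 Hollowpine=20 Juniper=22 → close Juniper (overflow 15)
  22÷4 = 5 each, +1 to first 2
Round 3: Ashgrove=21 Cedarfen=20 Elkhorn=22 Hollowpine=25 → close Hollowpine (overflow 17)
  25÷3 = 8 each, +1 to first 1
Round 4: Ashgrove=30 Cedarfen=28 Elkhorn=30 → close Cedarfen (overflow 21)
  28÷2 = 14 each, +1 to first 0
Round 5: Ashgrove=44 Elkhorn=44 → close Elkhorn (overflow 34)
  44÷1 = 44 each, +1 to first 0

Closure order: Fernhollow, Juniper, Hollowpine, Cedarfen, Elkhorn
Last habitat: Ashgrove with 88 animals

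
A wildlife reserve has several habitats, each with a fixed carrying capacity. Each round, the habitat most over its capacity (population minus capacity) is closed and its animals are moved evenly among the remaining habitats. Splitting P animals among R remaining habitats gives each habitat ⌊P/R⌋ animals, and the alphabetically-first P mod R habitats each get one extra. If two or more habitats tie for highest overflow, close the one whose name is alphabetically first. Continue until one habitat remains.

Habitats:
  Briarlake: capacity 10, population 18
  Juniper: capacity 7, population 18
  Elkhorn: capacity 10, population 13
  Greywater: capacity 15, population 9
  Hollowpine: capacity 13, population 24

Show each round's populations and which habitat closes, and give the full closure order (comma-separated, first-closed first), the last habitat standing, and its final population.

Closure order: Hollowpine, Juniper, Briarlake, Elkhorn
Last habitat: Greywater with 82 animals

Round 1: Briarlake=18 Elkhorn=13 Greywater=9 Hollowpine=24 Juniper=18 → close Hollowpine (overflow 11)
  24÷4 = 6 each, +1 to first 0
Round 2: Briarlake=24 Elkhorn=19 Greywater=15 Juniper=24 → close Juniper (overflow 17)
  24÷3 = 8 each, +1 to first 0
Round 3: Briarlake=32 Elkhorn=27 Greywater=23 → close Briarlake (overflow 22)
  32÷2 = 16 each, +1 to first 0
Round 4: Elkhorn=43 Greywater=39 → close Elkhorn (overflow 33)
  43÷1 = 43 each, +1 to first 0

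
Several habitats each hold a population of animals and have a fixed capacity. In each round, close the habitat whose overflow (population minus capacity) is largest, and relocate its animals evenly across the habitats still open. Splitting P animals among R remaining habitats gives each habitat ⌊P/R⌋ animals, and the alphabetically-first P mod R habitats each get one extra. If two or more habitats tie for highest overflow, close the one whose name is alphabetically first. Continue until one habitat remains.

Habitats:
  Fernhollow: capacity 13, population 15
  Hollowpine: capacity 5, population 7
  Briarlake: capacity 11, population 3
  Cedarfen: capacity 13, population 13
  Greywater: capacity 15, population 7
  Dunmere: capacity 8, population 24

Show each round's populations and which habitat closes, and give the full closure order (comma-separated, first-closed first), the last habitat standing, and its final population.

Round 1: Briarlake=3 Cedarfen=13 Dunmere=24 Fernhollow=15 Greywater=7 Hollowpine=7 → close Dunmere (overflow 16)
  24÷5 = 4 each, +1 to first 4
Round 2: Briarlake=8 Cedarfen=18 Fernhollow=20 Greywater=12 Hollowpine=11 → close Fernhollow (overflow 7)
  20÷4 = 5 each, +1 to first 0
Round 3: Briarlake=13 Cedarfen=23 Greywater=17 Hollowpine=16 → close Hollowpine (overflow 11)
  16÷3 = 5 each, +1 to first 1
Round 4: Briarlake=19 Cedarfen=28 Greywater=22 → close Cedarfen (overflow 15)
  28÷2 = 14 each, +1 to first 0
Round 5: Briarlake=33 Greywater=36 → close Briarlake (overflow 22)
  33÷1 = 33 each, +1 to first 0

Closure order: Dunmere, Fernhollow, Hollowpine, Cedarfen, Briarlake
Last habitat: Greywater with 69 animals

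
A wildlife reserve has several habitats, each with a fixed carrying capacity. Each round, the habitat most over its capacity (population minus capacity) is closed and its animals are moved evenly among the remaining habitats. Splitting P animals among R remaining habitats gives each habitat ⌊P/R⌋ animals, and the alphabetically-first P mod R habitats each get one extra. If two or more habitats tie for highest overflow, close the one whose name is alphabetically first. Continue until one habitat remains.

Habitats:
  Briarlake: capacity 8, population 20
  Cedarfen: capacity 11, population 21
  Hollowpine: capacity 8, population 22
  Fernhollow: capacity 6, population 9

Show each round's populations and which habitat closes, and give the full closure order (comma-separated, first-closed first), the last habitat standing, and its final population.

Round 1: Briarlake=20 Cedarfen=21 Fernhollow=9 Hollowpine=22 → close Hollowpine (overflow 14)
  22÷3 = 7 each, +1 to first 1
Round 2: Briarlake=28 Cedarfen=28 Fernhollow=16 → close Briarlake (overflow 20)
  28÷2 = 14 each, +1 to first 0
Round 3: Cedarfen=42 Fernhollow=30 → close Cedarfen (overflow 31)
  42÷1 = 42 each, +1 to first 0

Closure order: Hollowpine, Briarlake, Cedarfen
Last habitat: Fernhollow with 72 animals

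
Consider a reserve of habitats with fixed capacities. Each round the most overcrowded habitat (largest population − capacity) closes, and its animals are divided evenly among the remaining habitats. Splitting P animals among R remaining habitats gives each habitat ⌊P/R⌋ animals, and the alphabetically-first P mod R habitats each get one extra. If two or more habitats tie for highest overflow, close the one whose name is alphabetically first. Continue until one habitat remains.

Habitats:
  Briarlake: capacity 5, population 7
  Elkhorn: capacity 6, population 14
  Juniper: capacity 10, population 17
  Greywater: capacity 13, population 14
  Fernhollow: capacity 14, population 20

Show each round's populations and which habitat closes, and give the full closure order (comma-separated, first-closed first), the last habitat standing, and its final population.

Closure order: Elkhorn, Fernhollow, Juniper, Briarlake
Last habitat: Greywater with 72 animals

Round 1: Briarlake=7 Elkhorn=14 Fernhollow=20 Greywater=14 Juniper=17 → close Elkhorn (overflow 8)
  14÷4 = 3 each, +1 to first 2
Round 2: Briarlake=11 Fernhollow=24 Greywater=17 Juniper=20 → close Fernhollow (overflow 10)
  24÷3 = 8 each, +1 to first 0
Round 3: Briarlake=19 Greywater=25 Juniper=28 → close Juniper (overflow 18)
  28÷2 = 14 each, +1 to first 0
Round 4: Briarlake=33 Greywater=39 → close Briarlake (overflow 28)
  33÷1 = 33 each, +1 to first 0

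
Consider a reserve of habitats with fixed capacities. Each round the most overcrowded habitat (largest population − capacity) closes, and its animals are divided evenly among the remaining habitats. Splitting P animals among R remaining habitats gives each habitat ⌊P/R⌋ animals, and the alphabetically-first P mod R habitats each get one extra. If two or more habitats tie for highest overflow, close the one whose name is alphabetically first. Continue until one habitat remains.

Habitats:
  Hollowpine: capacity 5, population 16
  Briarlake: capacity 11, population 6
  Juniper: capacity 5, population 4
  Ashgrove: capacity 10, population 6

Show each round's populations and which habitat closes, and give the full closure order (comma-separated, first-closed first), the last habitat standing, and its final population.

Closure order: Hollowpine, Juniper, Ashgrove
Last habitat: Briarlake with 32 animals

Round 1: Ashgrove=6 Briarlake=6 Hollowpine=16 Juniper=4 → close Hollowpine (overflow 11)
  16÷3 = 5 each, +1 to first 1
Round 2: Ashgrove=12 Briarlake=11 Juniper=9 → close Juniper (overflow 4)
  9÷2 = 4 each, +1 to first 1
Round 3: Ashgrove=17 Briarlake=15 → close Ashgrove (overflow 7)
  17÷1 = 17 each, +1 to first 0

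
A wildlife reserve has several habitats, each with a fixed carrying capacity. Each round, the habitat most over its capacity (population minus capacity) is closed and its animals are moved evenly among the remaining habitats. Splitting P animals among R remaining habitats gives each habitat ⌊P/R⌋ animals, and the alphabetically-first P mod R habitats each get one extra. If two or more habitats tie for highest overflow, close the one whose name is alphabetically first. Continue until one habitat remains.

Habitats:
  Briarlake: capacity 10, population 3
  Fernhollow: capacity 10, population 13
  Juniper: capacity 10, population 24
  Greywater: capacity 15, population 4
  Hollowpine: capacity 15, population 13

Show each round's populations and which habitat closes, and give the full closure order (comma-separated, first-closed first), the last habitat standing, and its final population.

Closure order: Juniper, Fernhollow, Hollowpine, Briarlake
Last habitat: Greywater with 57 animals

Round 1: Briarlake=3 Fernhollow=13 Greywater=4 Hollowpine=13 Juniper=24 → close Juniper (overflow 14)
  24÷4 = 6 each, +1 to first 0
Round 2: Briarlake=9 Fernhollow=19 Greywater=10 Hollowpine=19 → close Fernhollow (overflow 9)
  19÷3 = 6 each, +1 to first 1
Round 3: Briarlake=16 Greywater=16 Hollowpine=25 → close Hollowpine (overflow 10)
  25÷2 = 12 each, +1 to first 1
Round 4: Briarlake=29 Greywater=28 → close Briarlake (overflow 19)
  29÷1 = 29 each, +1 to first 0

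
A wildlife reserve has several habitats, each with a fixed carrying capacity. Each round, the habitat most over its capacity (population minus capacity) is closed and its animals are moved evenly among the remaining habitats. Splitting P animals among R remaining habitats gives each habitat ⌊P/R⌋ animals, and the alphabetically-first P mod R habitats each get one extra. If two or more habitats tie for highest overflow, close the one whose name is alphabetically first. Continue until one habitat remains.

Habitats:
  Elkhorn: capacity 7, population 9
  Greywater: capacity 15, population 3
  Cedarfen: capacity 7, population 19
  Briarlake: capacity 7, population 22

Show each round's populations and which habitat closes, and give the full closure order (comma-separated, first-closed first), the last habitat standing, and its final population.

Closure order: Briarlake, Cedarfen, Elkhorn
Last habitat: Greywater with 53 animals

Round 1: Briarlake=22 Cedarfen=19 Elkhorn=9 Greywater=3 → close Briarlake (overflow 15)
  22÷3 = 7 each, +1 to first 1
Round 2: Cedarfen=27 Elkhorn=16 Greywater=10 → close Cedarfen (overflow 20)
  27÷2 = 13 each, +1 to first 1
Round 3: Elkhorn=30 Greywater=23 → close Elkhorn (overflow 23)
  30÷1 = 30 each, +1 to first 0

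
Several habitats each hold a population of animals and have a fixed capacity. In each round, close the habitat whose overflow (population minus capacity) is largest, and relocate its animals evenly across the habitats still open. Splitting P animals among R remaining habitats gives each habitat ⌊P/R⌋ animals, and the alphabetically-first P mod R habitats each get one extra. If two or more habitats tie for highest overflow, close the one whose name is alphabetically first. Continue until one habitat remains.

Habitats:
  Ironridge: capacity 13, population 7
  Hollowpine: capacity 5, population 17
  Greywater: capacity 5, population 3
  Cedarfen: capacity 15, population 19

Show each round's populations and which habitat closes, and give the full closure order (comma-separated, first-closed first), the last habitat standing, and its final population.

Round 1: Cedarfen=19 Greywater=3 Hollowpine=17 Ironridge=7 → close Hollowpine (overflow 12)
  17÷3 = 5 each, +1 to first 2
Round 2: Cedarfen=25 Greywater=9 Ironridge=12 → close Cedarfen (overflow 10)
  25÷2 = 12 each, +1 to first 1
Round 3: Greywater=22 Ironridge=24 → close Greywater (overflow 17)
  22÷1 = 22 each, +1 to first 0

Closure order: Hollowpine, Cedarfen, Greywater
Last habitat: Ironridge with 46 animals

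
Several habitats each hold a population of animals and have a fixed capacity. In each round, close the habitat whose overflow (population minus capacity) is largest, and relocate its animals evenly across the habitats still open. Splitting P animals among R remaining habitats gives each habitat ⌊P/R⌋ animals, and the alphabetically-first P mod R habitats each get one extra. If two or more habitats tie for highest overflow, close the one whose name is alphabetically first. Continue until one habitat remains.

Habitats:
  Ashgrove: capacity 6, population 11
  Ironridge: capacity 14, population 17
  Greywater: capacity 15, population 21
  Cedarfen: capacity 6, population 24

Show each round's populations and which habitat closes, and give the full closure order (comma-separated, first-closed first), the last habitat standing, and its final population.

Closure order: Cedarfen, Greywater, Ashgrove
Last habitat: Ironridge with 73 animals

Round 1: Ashgrove=11 Cedarfen=24 Greywater=21 Ironridge=17 → close Cedarfen (overflow 18)
  24÷3 = 8 each, +1 to first 0
Round 2: Ashgrove=19 Greywater=29 Ironridge=25 → close Greywater (overflow 14)
  29÷2 = 14 each, +1 to first 1
Round 3: Ashgrove=34 Ironridge=39 → close Ashgrove (overflow 28)
  34÷1 = 34 each, +1 to first 0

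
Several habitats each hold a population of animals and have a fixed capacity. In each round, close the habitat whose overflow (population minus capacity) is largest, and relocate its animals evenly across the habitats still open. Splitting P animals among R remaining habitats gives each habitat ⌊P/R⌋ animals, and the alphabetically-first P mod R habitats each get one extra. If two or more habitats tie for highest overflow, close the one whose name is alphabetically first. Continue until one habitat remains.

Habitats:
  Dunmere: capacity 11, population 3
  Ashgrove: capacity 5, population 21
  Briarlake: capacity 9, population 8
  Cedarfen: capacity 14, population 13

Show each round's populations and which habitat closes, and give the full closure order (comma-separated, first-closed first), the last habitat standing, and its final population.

Closure order: Ashgrove, Briarlake, Cedarfen
Last habitat: Dunmere with 45 animals

Round 1: Ashgrove=21 Briarlake=8 Cedarfen=13 Dunmere=3 → close Ashgrove (overflow 16)
  21÷3 = 7 each, +1 to first 0
Round 2: Briarlake=15 Cedarfen=20 Dunmere=10 → close Briarlake (overflow 6)
  15÷2 = 7 each, +1 to first 1
Round 3: Cedarfen=28 Dunmere=17 → close Cedarfen (overflow 14)
  28÷1 = 28 each, +1 to first 0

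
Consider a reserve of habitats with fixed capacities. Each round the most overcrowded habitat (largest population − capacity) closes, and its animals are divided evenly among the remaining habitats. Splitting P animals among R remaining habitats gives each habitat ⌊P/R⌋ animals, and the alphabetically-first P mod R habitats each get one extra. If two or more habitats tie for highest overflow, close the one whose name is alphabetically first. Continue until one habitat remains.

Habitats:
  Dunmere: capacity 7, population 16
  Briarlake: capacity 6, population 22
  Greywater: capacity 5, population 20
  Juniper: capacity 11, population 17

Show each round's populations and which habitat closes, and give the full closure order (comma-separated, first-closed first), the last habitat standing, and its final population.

Closure order: Briarlake, Greywater, Dunmere
Last habitat: Juniper with 75 animals

Round 1: Briarlake=22 Dunmere=16 Greywater=20 Juniper=17 → close Briarlake (overflow 16)
  22÷3 = 7 each, +1 to first 1
Round 2: Dunmere=24 Greywater=27 Juniper=24 → close Greywater (overflow 22)
  27÷2 = 13 each, +1 to first 1
Round 3: Dunmere=38 Juniper=37 → close Dunmere (overflow 31)
  38÷1 = 38 each, +1 to first 0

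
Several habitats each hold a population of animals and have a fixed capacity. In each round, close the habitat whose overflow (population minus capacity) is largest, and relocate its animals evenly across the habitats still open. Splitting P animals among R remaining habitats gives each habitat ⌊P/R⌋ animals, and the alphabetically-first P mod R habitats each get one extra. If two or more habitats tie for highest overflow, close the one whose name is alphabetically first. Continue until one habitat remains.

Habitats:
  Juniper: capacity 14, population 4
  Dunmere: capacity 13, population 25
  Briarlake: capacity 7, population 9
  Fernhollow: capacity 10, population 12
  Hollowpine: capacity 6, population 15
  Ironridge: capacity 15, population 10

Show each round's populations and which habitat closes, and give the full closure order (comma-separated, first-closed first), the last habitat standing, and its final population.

Round 1: Briarlake=9 Dunmere=25 Fernhollow=12 Hollowpine=15 Ironridge=10 Juniper=4 → close Dunmere (overflow 12)
  25÷5 = 5 each, +1 to first 0
Round 2: Briarlake=14 Fernhollow=17 Hollowpine=20 Ironridge=15 Juniper=9 → close Hollowpine (overflow 14)
  20÷4 = 5 each, +1 to first 0
Round 3: Briarlake=19 Fernhollow=22 Ironridge=20 Juniper=14 → close Briarlake (overflow 12)
  19÷3 = 6 each, +1 to first 1
Round 4: Fernhollow=29 Ironridge=26 Juniper=20 → close Fernhollow (overflow 19)
  29÷2 = 14 each, +1 to first 1
Round 5: Ironridge=41 Juniper=34 → close Ironridge (overflow 26)
  41÷1 = 41 each, +1 to first 0

Closure order: Dunmere, Hollowpine, Briarlake, Fernhollow, Ironridge
Last habitat: Juniper with 75 animals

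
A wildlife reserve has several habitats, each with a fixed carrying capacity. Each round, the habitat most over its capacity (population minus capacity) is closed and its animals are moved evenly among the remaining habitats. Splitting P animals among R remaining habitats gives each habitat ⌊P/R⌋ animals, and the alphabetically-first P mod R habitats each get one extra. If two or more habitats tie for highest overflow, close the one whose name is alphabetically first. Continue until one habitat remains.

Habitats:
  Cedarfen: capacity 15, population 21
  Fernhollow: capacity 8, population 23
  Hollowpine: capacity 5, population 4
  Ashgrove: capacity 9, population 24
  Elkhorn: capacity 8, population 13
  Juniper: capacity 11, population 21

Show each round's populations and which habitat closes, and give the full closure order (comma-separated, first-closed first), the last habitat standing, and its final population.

Closure order: Ashgrove, Fernhollow, Juniper, Cedarfen, Elkhorn
Last habitat: Hollowpine with 106 animals

Round 1: Ashgrove=24 Cedarfen=21 Elkhorn=13 Fernhollow=23 Hollowpine=4 Juniper=21 → close Ashgrove (overflow 15)
  24÷5 = 4 each, +1 to first 4
Round 2: Cedarfen=26 Elkhorn=18 Fernhollow=28 Hollowpine=9 Juniper=25 → close Fernhollow (overflow 20)
  28÷4 = 7 each, +1 to first 0
Round 3: Cedarfen=33 Elkhorn=25 Hollowpine=16 Juniper=32 → close Juniper (overflow 21)
  32÷3 = 10 each, +1 to first 2
Round 4: Cedarfen=44 Elkhorn=36 Hollowpine=26 → close Cedarfen (overflow 29)
  44÷2 = 22 each, +1 to first 0
Round 5: Elkhorn=58 Hollowpine=48 → close Elkhorn (overflow 50)
  58÷1 = 58 each, +1 to first 0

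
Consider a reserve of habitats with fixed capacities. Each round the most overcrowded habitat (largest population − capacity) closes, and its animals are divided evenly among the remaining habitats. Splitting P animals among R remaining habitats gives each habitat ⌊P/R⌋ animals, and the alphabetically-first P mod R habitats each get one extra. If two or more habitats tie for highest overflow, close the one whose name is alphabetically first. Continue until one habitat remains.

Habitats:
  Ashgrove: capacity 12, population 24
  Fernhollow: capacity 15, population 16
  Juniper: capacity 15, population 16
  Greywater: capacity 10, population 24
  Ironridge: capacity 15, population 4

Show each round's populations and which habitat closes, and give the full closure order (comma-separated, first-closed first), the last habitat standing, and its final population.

Round 1: Ashgrove=24 Fernhollow=16 Greywater=24 Ironridge=4 Juniper=16 → close Greywater (overflow 14)
  24÷4 = 6 each, +1 to first 0
Round 2: Ashgrove=30 Fernhollow=22 Ironridge=10 Juniper=22 → close Ashgrove (overflow 18)
  30÷3 = 10 each, +1 to first 0
Round 3: Fernhollow=32 Ironridge=20 Juniper=32 → close Fernhollow (overflow 17)
  32÷2 = 16 each, +1 to first 0
Round 4: Ironridge=36 Juniper=48 → close Juniper (overflow 33)
  48÷1 = 48 each, +1 to first 0

Closure order: Greywater, Ashgrove, Fernhollow, Juniper
Last habitat: Ironridge with 84 animals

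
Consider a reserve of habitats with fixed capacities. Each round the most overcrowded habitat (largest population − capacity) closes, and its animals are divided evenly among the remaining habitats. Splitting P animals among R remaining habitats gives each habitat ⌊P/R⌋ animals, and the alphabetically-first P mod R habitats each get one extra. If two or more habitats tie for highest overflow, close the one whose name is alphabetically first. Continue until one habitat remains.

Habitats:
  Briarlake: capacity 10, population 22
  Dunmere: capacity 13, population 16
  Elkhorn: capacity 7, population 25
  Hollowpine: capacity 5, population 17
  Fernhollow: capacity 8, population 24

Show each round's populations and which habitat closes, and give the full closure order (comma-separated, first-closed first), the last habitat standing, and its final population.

Round 1: Briarlake=22 Dunmere=16 Elkhorn=25 Fernhollow=24 Hollowpine=17 → close Elkhorn (overflow 18)
  25÷4 = 6 each, +1 to first 1
Round 2: Briarlake=29 Dunmere=22 Fernhollow=30 Hollowpine=23 → close Fernhollow (overflow 22)
  30÷3 = 10 each, +1 to first 0
Round 3: Briarlake=39 Dunmere=32 Hollowpine=33 → close Briarlake (overflow 29)
  39÷2 = 19 each, +1 to first 1
Round 4: Dunmere=52 Hollowpine=52 → close Hollowpine (overflow 47)
  52÷1 = 52 each, +1 to first 0

Closure order: Elkhorn, Fernhollow, Briarlake, Hollowpine
Last habitat: Dunmere with 104 animals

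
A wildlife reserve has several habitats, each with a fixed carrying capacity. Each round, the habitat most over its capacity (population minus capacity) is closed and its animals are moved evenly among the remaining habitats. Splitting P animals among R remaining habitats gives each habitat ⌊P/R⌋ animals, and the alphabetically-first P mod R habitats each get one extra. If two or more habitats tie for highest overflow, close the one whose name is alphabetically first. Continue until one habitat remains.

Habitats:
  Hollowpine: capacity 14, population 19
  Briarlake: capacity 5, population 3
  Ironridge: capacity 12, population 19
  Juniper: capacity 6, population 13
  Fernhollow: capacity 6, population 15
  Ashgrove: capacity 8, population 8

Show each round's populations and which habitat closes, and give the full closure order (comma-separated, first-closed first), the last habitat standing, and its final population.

Round 1: Ashgrove=8 Briarlake=3 Fernhollow=15 Hollowpine=19 Ironridge=19 Juniper=13 → close Fernhollow (overflow 9)
  15÷5 = 3 each, +1 to first 0
Round 2: Ashgrove=11 Briarlake=6 Hollowpine=22 Ironridge=22 Juniper=16 → close Ironridge (overflow 10)
  22÷4 = 5 each, +1 to first 2
Round 3: Ashgrove=17 Briarlake=12 Hollowpine=27 Juniper=21 → close Juniper (overflow 15)
  21÷3 = 7 each, +1 to first 0
Round 4: Ashgrove=24 Briarlake=19 Hollowpine=34 → close Hollowpine (overflow 20)
  34÷2 = 17 each, +1 to first 0
Round 5: Ashgrove=41 Briarlake=36 → close Ashgrove (overflow 33)
  41÷1 = 41 each, +1 to first 0

Closure order: Fernhollow, Ironridge, Juniper, Hollowpine, Ashgrove
Last habitat: Briarlake with 77 animals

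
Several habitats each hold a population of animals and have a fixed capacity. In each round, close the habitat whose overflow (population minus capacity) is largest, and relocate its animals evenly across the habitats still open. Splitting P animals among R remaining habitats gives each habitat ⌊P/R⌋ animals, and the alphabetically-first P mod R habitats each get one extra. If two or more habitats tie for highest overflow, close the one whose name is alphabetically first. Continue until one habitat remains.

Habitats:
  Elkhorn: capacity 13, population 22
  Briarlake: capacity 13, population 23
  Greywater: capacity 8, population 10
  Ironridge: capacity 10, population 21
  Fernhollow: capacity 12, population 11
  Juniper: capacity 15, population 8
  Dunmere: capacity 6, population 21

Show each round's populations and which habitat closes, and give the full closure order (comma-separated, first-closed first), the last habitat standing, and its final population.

Closure order: Dunmere, Briarlake, Elkhorn, Ironridge, Fernhollow, Greywater
Last habitat: Juniper with 116 animals

Round 1: Briarlake=23 Dunmere=21 Elkhorn=22 Fernhollow=11 Greywater=10 Ironridge=21 Juniper=8 → close Dunmere (overflow 15)
  21÷6 = 3 each, +1 to first 3
Round 2: Briarlake=27 Elkhorn=26 Fernhollow=15 Greywater=13 Ironridge=24 Juniper=11 → close Briarlake (overflow 14)
  27÷5 = 5 each, +1 to first 2
Round 3: Elkhorn=32 Fernhollow=21 Greywater=18 Ironridge=29 Juniper=16 → close Elkhorn (overflow 19)
  32÷4 = 8 each, +1 to first 0
Round 4: Fernhollow=29 Greywater=26 Ironridge=37 Juniper=24 → close Ironridge (overflow 27)
  37÷3 = 12 each, +1 to first 1
Round 5: Fernhollow=42 Greywater=38 Juniper=36 → close Fernhollow (overflow 30)
  42÷2 = 21 each, +1 to first 0
Round 6: Greywater=59 Juniper=57 → close Greywater (overflow 51)
  59÷1 = 59 each, +1 to first 0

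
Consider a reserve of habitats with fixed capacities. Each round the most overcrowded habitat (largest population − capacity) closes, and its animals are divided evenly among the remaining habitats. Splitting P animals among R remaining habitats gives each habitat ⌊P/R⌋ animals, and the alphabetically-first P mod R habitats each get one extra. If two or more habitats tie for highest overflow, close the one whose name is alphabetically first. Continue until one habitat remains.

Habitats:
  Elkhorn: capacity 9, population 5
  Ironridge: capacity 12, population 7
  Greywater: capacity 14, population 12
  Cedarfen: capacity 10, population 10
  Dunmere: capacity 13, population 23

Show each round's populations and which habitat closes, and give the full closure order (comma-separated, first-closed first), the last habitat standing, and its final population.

Round 1: Cedarfen=10 Dunmere=23 Elkhorn=5 Greywater=12 Ironridge=7 → close Dunmere (overflow 10)
  23÷4 = 5 each, +1 to first 3
Round 2: Cedarfen=16 Elkhorn=11 Greywater=18 Ironridge=12 → close Cedarfen (overflow 6)
  16÷3 = 5 each, +1 to first 1
Round 3: Elkhorn=17 Greywater=23 Ironridge=17 → close Greywater (overflow 9)
  23÷2 = 11 each, +1 to first 1
Round 4: Elkhorn=29 Ironridge=28 → close Elkhorn (overflow 20)
  29÷1 = 29 each, +1 to first 0

Closure order: Dunmere, Cedarfen, Greywater, Elkhorn
Last habitat: Ironridge with 57 animals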